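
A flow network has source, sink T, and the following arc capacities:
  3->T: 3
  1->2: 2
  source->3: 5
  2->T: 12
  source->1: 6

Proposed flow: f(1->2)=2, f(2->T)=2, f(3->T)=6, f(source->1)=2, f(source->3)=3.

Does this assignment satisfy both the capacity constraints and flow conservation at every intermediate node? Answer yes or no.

No

Capacity violated on 3->T: flow 6 > capacity 3.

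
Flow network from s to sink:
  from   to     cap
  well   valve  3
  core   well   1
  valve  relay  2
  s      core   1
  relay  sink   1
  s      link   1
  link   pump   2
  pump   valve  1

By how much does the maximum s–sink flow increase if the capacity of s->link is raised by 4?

Original max flow = 1.
Edge s->link does not cross the min cut (source side {core, link, pump, relay, s, valve, well}), so extra capacity there cannot help.
New max flow = 1. Increase = 0.

0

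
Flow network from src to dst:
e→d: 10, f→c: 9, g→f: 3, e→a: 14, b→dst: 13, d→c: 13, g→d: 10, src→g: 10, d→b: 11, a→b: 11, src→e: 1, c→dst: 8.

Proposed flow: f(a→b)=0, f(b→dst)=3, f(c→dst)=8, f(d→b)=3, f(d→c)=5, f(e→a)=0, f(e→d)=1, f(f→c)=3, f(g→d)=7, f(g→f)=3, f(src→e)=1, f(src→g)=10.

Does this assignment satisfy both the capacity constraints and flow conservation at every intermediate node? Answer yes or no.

Every edge has 0 ≤ f(e) ≤ cap(e).
At each intermediate node, inflow equals outflow.

Yes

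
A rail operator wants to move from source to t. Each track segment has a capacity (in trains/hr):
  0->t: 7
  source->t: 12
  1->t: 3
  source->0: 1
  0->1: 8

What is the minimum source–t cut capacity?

Max flow = 13 (via 2 augmenting paths).
In the residual at optimum, the set reachable from source is {source}.
Cut edges: source->0 (cap 1), source->t (cap 12). Sum = 13.

13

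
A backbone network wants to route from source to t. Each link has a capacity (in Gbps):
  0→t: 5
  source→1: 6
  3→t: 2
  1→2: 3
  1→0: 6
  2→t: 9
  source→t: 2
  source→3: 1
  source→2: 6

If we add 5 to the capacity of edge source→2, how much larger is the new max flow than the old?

2

Original max flow = 15.
After raising cap(source→2), augmenting paths through that edge carry 2 more units.
New max flow = 17. Increase = 2.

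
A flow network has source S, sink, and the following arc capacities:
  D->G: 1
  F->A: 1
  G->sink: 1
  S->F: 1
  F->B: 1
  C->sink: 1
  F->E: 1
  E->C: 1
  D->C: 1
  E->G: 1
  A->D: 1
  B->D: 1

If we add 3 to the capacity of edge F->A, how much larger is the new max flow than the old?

0

Original max flow = 1.
Edge F->A does not cross the min cut (source side {S}), so extra capacity there cannot help.
New max flow = 1. Increase = 0.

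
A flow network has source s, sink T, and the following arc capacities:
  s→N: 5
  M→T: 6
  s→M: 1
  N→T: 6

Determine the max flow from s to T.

Augment s→N→T: bottleneck 5. Total 5.
Augment s→M→T: bottleneck 1. Total 6.
No augmenting path remains in the residual graph.

6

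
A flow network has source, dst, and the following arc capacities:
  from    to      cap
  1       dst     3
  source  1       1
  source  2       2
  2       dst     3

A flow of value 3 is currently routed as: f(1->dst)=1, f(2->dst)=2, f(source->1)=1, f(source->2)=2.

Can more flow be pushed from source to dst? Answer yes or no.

Residual reachable from source: {source}; dst is not reachable.
Saturated cut: source->2, source->1 with total capacity 3 = current flow value. Flow is maximum.

No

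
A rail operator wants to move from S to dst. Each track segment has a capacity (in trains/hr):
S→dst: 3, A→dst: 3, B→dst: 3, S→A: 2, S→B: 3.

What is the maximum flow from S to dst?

Augment S→dst: bottleneck 3. Total 3.
Augment S→B→dst: bottleneck 3. Total 6.
Augment S→A→dst: bottleneck 2. Total 8.
No augmenting path remains in the residual graph.

8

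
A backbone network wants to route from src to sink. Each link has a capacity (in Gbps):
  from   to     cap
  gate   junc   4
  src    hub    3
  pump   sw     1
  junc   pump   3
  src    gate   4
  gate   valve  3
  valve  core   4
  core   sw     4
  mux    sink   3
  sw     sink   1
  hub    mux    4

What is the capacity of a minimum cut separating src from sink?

Max flow = 4 (via 2 augmenting paths).
In the residual at optimum, the set reachable from src is {core, gate, junc, pump, src, sw, valve}.
Cut edges: src→hub (cap 3), sw→sink (cap 1). Sum = 4.

4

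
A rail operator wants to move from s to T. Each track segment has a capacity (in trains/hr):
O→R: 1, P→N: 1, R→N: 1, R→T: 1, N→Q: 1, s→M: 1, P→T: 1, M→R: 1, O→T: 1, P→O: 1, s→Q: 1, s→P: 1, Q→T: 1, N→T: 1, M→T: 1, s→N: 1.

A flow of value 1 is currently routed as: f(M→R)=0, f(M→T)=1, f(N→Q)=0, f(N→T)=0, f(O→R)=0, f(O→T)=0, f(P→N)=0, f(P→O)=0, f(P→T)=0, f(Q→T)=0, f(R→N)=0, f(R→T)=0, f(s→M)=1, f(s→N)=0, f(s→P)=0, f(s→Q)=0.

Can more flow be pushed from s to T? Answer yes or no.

Yes

Residual path s→P→T has bottleneck 1 > 0.
Pushing 1 along it raises the flow to 2, so the given flow is not maximum.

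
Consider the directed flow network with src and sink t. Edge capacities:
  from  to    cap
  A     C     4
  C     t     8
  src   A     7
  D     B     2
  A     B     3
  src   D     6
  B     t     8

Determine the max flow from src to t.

9

Augment src→A→C→t: bottleneck 4. Total 4.
Augment src→A→B→t: bottleneck 3. Total 7.
Augment src→D→B→t: bottleneck 2. Total 9.
No augmenting path remains in the residual graph.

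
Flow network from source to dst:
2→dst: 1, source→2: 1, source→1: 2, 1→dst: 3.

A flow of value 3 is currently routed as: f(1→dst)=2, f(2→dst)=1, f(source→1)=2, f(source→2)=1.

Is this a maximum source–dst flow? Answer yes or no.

Yes

Residual reachable from source: {source}; dst is not reachable.
Saturated cut: source→2, source→1 with total capacity 3 = current flow value. Flow is maximum.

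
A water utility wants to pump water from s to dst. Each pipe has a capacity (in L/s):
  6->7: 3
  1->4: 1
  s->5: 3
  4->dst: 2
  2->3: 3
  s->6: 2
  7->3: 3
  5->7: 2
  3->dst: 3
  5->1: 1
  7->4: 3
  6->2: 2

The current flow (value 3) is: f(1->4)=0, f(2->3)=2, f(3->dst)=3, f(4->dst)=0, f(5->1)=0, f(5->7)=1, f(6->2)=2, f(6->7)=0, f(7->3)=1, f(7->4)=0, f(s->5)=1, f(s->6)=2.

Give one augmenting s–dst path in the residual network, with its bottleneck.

s->5->7->4->dst, bottleneck 1

Residual along s->5->7->4->dst: s->5: 2, 5->7: 1, 7->4: 3, 4->dst: 2.
Bottleneck = min = 1.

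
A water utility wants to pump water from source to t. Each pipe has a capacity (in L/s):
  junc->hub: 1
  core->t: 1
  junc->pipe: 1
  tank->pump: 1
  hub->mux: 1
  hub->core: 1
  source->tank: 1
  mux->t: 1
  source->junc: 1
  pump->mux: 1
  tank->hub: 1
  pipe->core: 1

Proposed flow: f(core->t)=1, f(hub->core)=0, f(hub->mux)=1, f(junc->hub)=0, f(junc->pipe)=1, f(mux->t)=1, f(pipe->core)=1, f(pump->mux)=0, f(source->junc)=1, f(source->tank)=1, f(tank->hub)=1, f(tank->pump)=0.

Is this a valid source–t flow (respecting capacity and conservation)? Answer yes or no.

Yes

Every edge has 0 ≤ f(e) ≤ cap(e).
At each intermediate node, inflow equals outflow.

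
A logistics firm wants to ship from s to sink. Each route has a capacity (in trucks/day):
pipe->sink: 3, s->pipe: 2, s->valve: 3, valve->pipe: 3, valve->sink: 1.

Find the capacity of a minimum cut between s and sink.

4

Max flow = 4 (via 3 augmenting paths).
In the residual at optimum, the set reachable from s is {pipe, s, valve}.
Cut edges: valve->sink (cap 1), pipe->sink (cap 3). Sum = 4.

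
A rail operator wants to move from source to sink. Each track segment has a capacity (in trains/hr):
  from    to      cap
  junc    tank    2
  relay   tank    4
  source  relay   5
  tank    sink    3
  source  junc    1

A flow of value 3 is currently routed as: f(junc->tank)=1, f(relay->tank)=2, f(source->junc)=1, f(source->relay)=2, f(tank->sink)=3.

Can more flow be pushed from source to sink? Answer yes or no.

No

Residual reachable from source: {junc, relay, source, tank}; sink is not reachable.
Saturated cut: tank->sink with total capacity 3 = current flow value. Flow is maximum.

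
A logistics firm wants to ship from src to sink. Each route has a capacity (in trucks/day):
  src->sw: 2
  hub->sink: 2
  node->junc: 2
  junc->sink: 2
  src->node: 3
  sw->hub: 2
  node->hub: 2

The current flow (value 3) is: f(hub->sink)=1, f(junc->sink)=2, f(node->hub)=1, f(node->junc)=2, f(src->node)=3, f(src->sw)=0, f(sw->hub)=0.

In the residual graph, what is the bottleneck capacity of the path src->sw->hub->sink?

1

Residual capacities along the path: src->sw: 2, sw->hub: 2, hub->sink: 1.
Minimum is 1.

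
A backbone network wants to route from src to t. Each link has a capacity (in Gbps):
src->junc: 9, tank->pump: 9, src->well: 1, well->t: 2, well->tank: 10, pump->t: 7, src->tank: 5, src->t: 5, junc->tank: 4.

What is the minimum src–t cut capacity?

13

Max flow = 13 (via 4 augmenting paths).
In the residual at optimum, the set reachable from src is {junc, pump, src, tank}.
Cut edges: src->well (cap 1), src->t (cap 5), pump->t (cap 7). Sum = 13.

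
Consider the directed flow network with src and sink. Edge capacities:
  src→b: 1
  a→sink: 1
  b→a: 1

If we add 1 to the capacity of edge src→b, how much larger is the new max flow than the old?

0

Original max flow = 1.
Even with extra capacity on src→b, another cut of capacity 1 remains binding.
New max flow = 1. Increase = 0.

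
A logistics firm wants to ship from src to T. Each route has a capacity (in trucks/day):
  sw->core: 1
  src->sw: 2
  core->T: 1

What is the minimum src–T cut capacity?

Max flow = 1 (via 1 augmenting path).
In the residual at optimum, the set reachable from src is {src, sw}.
Cut edges: sw->core (cap 1). Sum = 1.

1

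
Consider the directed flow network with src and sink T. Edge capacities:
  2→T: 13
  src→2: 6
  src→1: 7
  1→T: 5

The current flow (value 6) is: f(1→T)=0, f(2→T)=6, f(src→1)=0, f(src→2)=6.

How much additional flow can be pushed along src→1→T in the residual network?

Residual capacities along the path: src→1: 7, 1→T: 5.
Minimum is 5.

5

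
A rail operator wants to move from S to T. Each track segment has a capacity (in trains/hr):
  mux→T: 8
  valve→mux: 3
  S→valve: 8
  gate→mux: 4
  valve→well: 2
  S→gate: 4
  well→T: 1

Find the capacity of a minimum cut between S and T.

8

Max flow = 8 (via 3 augmenting paths).
In the residual at optimum, the set reachable from S is {S, valve, well}.
Cut edges: S→gate (cap 4), valve→mux (cap 3), well→T (cap 1). Sum = 8.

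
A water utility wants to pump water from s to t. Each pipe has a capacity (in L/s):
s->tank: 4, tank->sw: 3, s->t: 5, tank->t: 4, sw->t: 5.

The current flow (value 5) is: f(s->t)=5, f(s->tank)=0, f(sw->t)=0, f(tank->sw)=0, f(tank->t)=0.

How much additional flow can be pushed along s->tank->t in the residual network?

Residual capacities along the path: s->tank: 4, tank->t: 4.
Minimum is 4.

4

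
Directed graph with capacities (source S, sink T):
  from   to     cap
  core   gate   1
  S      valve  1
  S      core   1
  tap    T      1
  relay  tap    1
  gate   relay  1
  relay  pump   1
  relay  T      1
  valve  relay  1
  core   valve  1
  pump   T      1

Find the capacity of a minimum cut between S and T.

2

Max flow = 2 (via 2 augmenting paths).
In the residual at optimum, the set reachable from S is {S}.
Cut edges: S→core (cap 1), S→valve (cap 1). Sum = 2.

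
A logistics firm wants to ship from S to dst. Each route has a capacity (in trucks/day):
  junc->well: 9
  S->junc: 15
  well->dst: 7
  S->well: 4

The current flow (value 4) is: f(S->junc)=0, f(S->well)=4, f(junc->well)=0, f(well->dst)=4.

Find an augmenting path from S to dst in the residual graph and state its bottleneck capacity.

Residual along S->junc->well->dst: S->junc: 15, junc->well: 9, well->dst: 3.
Bottleneck = min = 3.

S->junc->well->dst, bottleneck 3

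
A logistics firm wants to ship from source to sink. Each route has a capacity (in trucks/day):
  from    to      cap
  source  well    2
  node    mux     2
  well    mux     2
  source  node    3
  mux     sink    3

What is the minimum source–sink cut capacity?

3

Max flow = 3 (via 2 augmenting paths).
In the residual at optimum, the set reachable from source is {mux, node, source, well}.
Cut edges: mux→sink (cap 3). Sum = 3.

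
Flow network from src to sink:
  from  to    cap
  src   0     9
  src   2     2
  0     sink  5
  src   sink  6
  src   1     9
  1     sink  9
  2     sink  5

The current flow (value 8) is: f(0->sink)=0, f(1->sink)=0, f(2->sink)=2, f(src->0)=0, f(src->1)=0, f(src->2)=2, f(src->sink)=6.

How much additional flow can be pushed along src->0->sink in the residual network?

5

Residual capacities along the path: src->0: 9, 0->sink: 5.
Minimum is 5.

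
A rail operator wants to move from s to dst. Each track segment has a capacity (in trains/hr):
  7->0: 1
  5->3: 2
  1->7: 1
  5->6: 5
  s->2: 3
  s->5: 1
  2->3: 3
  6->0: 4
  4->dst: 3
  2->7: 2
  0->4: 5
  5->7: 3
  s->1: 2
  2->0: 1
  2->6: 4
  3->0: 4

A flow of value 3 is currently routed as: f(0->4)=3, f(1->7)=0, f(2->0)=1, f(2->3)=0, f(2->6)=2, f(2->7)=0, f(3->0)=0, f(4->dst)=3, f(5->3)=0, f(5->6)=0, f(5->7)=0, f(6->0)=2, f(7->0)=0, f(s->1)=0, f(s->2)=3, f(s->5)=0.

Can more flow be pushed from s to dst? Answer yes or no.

Residual reachable from s: {0, 1, 2, 3, 4, 5, 6, 7, s}; dst is not reachable.
Saturated cut: 4->dst with total capacity 3 = current flow value. Flow is maximum.

No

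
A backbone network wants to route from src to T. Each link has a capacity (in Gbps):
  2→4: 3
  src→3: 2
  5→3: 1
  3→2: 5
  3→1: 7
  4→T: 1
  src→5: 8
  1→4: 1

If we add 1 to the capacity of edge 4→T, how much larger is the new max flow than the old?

Original max flow = 1.
After raising cap(4→T), augmenting paths through that edge carry 1 more unit.
New max flow = 2. Increase = 1.

1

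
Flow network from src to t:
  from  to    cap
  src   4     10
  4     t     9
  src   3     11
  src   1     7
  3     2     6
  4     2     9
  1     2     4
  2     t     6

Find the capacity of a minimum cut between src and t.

Max flow = 15 (via 2 augmenting paths).
In the residual at optimum, the set reachable from src is {1, 2, 3, 4, src}.
Cut edges: 4→t (cap 9), 2→t (cap 6). Sum = 15.

15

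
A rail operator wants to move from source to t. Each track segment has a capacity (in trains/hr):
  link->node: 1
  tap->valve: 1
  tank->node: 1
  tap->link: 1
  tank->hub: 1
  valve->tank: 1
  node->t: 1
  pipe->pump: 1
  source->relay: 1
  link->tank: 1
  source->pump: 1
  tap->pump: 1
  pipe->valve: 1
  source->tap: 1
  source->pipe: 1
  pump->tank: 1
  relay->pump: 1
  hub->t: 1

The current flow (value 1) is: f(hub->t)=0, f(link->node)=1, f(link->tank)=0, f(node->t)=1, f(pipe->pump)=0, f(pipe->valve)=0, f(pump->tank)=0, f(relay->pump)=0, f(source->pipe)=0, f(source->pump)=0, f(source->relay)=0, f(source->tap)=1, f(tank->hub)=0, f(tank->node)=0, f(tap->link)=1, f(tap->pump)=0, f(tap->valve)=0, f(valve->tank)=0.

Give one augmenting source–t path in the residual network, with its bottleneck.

Residual along source->pump->tank->hub->t: source->pump: 1, pump->tank: 1, tank->hub: 1, hub->t: 1.
Bottleneck = min = 1.

source->pump->tank->hub->t, bottleneck 1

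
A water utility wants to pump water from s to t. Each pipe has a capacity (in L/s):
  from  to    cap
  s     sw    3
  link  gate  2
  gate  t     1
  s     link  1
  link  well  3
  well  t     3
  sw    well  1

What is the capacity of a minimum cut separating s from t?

Max flow = 2 (via 2 augmenting paths).
In the residual at optimum, the set reachable from s is {s, sw}.
Cut edges: s->link (cap 1), sw->well (cap 1). Sum = 2.

2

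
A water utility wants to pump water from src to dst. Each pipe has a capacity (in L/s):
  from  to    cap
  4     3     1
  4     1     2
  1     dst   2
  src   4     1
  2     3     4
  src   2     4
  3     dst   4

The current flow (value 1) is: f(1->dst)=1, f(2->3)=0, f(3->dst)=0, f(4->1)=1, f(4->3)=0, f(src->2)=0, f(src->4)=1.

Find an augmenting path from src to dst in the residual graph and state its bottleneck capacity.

Residual along src->2->3->dst: src->2: 4, 2->3: 4, 3->dst: 4.
Bottleneck = min = 4.

src->2->3->dst, bottleneck 4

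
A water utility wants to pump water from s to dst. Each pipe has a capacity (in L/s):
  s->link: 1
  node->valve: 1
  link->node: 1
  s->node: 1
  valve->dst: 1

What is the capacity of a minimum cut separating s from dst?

Max flow = 1 (via 1 augmenting path).
In the residual at optimum, the set reachable from s is {link, node, s}.
Cut edges: node->valve (cap 1). Sum = 1.

1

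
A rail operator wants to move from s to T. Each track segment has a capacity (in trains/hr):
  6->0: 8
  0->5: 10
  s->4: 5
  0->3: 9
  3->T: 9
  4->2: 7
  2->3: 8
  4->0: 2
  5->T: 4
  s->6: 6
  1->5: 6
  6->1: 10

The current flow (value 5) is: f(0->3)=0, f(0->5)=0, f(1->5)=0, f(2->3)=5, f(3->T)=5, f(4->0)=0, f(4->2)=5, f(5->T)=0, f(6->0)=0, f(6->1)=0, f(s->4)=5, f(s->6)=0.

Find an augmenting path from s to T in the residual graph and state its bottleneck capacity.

s->6->0->3->T, bottleneck 4

Residual along s->6->0->3->T: s->6: 6, 6->0: 8, 0->3: 9, 3->T: 4.
Bottleneck = min = 4.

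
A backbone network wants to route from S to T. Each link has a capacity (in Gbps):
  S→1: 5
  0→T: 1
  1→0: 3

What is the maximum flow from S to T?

Augment S→1→0→T: bottleneck 1. Total 1.
No augmenting path remains in the residual graph.

1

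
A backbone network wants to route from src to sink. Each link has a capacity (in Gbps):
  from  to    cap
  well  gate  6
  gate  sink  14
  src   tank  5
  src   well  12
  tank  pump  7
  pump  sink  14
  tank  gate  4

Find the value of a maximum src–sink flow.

11

Augment src→well→gate→sink: bottleneck 6. Total 6.
Augment src→tank→gate→sink: bottleneck 4. Total 10.
Augment src→tank→pump→sink: bottleneck 1. Total 11.
No augmenting path remains in the residual graph.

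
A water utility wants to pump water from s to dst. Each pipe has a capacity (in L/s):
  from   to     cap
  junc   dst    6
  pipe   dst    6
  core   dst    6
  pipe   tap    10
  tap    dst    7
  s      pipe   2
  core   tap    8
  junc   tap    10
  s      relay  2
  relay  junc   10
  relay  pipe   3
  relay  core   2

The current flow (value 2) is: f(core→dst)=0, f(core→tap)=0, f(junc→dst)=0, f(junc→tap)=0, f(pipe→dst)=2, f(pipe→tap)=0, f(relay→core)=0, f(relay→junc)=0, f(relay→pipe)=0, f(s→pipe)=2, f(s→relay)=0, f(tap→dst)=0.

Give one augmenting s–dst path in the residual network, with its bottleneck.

Residual along s→relay→junc→dst: s→relay: 2, relay→junc: 10, junc→dst: 6.
Bottleneck = min = 2.

s→relay→junc→dst, bottleneck 2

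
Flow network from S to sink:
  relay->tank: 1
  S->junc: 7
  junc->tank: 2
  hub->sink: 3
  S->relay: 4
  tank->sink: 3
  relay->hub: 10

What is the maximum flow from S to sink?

6

Augment S->junc->tank->sink: bottleneck 2. Total 2.
Augment S->relay->tank->sink: bottleneck 1. Total 3.
Augment S->relay->hub->sink: bottleneck 3. Total 6.
No augmenting path remains in the residual graph.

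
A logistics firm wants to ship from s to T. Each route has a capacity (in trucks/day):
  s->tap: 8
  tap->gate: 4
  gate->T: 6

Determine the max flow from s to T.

4

Augment s->tap->gate->T: bottleneck 4. Total 4.
No augmenting path remains in the residual graph.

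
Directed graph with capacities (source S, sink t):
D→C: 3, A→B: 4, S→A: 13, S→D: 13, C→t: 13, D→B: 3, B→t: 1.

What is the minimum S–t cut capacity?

4

Max flow = 4 (via 2 augmenting paths).
In the residual at optimum, the set reachable from S is {A, B, D, S}.
Cut edges: D→C (cap 3), B→t (cap 1). Sum = 4.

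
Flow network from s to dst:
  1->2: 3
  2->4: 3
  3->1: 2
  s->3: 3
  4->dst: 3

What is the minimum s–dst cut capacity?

Max flow = 2 (via 1 augmenting path).
In the residual at optimum, the set reachable from s is {3, s}.
Cut edges: 3->1 (cap 2). Sum = 2.

2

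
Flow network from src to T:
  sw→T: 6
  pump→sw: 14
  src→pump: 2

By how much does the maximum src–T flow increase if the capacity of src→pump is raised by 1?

Original max flow = 2.
After raising cap(src→pump), augmenting paths through that edge carry 1 more unit.
New max flow = 3. Increase = 1.

1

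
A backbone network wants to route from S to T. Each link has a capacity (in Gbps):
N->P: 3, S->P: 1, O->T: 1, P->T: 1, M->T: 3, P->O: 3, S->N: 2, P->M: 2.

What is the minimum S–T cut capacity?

Max flow = 3 (via 2 augmenting paths).
In the residual at optimum, the set reachable from S is {S}.
Cut edges: S->N (cap 2), S->P (cap 1). Sum = 3.

3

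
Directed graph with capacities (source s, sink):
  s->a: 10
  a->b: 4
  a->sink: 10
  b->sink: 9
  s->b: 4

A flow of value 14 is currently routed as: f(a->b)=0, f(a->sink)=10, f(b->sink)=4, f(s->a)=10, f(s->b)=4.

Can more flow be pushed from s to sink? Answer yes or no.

No

Residual reachable from s: {s}; sink is not reachable.
Saturated cut: s->a, s->b with total capacity 14 = current flow value. Flow is maximum.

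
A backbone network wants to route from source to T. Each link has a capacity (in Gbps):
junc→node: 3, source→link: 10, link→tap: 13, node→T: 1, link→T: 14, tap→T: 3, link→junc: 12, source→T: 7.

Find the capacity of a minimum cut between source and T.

Max flow = 17 (via 2 augmenting paths).
In the residual at optimum, the set reachable from source is {source}.
Cut edges: source→link (cap 10), source→T (cap 7). Sum = 17.

17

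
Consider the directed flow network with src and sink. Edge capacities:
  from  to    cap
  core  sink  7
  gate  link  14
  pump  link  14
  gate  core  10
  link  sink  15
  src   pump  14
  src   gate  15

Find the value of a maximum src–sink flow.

22

Augment src→pump→link→sink: bottleneck 14. Total 14.
Augment src→gate→link→sink: bottleneck 1. Total 15.
Augment src→gate→core→sink: bottleneck 7. Total 22.
No augmenting path remains in the residual graph.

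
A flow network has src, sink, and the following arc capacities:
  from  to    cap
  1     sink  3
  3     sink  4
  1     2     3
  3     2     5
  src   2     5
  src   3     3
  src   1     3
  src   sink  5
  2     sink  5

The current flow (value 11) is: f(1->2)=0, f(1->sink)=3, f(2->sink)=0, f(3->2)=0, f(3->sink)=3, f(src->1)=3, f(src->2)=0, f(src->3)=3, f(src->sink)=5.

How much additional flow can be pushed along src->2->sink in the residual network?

5

Residual capacities along the path: src->2: 5, 2->sink: 5.
Minimum is 5.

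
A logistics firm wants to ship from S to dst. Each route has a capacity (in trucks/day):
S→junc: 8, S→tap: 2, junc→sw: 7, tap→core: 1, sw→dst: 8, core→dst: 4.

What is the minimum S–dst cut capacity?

Max flow = 8 (via 2 augmenting paths).
In the residual at optimum, the set reachable from S is {S, junc, tap}.
Cut edges: junc→sw (cap 7), tap→core (cap 1). Sum = 8.

8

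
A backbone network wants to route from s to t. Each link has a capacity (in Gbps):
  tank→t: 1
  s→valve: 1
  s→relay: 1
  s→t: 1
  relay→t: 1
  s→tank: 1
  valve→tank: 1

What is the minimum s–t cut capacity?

Max flow = 3 (via 3 augmenting paths).
In the residual at optimum, the set reachable from s is {s, tank, valve}.
Cut edges: s→relay (cap 1), s→t (cap 1), tank→t (cap 1). Sum = 3.

3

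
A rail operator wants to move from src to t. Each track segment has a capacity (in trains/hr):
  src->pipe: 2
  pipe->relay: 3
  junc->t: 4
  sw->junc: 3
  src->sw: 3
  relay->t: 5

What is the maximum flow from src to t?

5

Augment src->pipe->relay->t: bottleneck 2. Total 2.
Augment src->sw->junc->t: bottleneck 3. Total 5.
No augmenting path remains in the residual graph.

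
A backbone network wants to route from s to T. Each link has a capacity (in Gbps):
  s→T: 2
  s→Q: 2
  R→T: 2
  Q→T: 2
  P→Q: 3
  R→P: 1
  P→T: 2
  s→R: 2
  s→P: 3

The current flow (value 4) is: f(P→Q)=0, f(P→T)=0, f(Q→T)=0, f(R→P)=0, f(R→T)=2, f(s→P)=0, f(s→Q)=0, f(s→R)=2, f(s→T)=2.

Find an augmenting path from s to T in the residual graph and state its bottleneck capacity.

s→P→T, bottleneck 2

Residual along s→P→T: s→P: 3, P→T: 2.
Bottleneck = min = 2.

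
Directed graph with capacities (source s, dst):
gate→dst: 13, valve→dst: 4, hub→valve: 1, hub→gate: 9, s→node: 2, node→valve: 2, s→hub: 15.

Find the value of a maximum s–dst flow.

Augment s→hub→gate→dst: bottleneck 9. Total 9.
Augment s→hub→valve→dst: bottleneck 1. Total 10.
Augment s→node→valve→dst: bottleneck 2. Total 12.
No augmenting path remains in the residual graph.

12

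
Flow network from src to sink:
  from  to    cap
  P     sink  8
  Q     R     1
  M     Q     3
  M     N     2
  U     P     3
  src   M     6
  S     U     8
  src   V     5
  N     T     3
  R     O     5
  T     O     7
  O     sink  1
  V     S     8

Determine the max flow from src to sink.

Augment src->V->S->U->P->sink: bottleneck 3. Total 3.
Augment src->M->Q->R->O->sink: bottleneck 1. Total 4.
No augmenting path remains in the residual graph.

4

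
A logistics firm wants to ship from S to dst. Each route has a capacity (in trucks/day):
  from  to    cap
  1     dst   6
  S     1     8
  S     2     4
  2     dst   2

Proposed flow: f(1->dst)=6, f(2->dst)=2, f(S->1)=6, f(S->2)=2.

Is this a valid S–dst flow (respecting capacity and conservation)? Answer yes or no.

Every edge has 0 ≤ f(e) ≤ cap(e).
At each intermediate node, inflow equals outflow.

Yes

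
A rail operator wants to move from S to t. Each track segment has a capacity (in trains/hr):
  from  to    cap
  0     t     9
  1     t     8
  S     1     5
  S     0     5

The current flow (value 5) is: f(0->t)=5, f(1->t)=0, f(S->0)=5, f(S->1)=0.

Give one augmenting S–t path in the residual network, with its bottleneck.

Residual along S->1->t: S->1: 5, 1->t: 8.
Bottleneck = min = 5.

S->1->t, bottleneck 5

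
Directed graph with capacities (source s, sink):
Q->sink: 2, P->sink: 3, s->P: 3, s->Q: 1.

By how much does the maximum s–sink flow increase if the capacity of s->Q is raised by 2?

Original max flow = 4.
After raising cap(s->Q), augmenting paths through that edge carry 1 more unit.
New max flow = 5. Increase = 1.

1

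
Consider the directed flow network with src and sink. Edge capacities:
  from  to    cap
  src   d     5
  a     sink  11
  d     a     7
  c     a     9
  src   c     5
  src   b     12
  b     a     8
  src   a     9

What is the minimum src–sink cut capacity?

Max flow = 11 (via 2 augmenting paths).
In the residual at optimum, the set reachable from src is {a, b, c, d, src}.
Cut edges: a→sink (cap 11). Sum = 11.

11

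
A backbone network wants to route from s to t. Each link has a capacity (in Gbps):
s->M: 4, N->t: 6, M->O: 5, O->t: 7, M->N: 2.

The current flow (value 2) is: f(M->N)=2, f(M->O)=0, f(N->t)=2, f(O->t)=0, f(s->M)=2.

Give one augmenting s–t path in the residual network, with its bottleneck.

Residual along s->M->O->t: s->M: 2, M->O: 5, O->t: 7.
Bottleneck = min = 2.

s->M->O->t, bottleneck 2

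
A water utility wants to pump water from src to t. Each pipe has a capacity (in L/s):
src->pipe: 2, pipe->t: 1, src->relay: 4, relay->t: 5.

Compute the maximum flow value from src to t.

5

Augment src->relay->t: bottleneck 4. Total 4.
Augment src->pipe->t: bottleneck 1. Total 5.
No augmenting path remains in the residual graph.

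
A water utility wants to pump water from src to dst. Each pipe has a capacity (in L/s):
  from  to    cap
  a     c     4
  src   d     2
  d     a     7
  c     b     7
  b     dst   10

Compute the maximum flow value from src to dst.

2

Augment src→d→a→c→b→dst: bottleneck 2. Total 2.
No augmenting path remains in the residual graph.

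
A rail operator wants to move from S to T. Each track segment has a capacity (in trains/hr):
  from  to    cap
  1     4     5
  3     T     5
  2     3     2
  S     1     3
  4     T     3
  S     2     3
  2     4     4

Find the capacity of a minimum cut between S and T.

5

Max flow = 5 (via 3 augmenting paths).
In the residual at optimum, the set reachable from S is {1, 2, 4, S}.
Cut edges: 2->3 (cap 2), 4->T (cap 3). Sum = 5.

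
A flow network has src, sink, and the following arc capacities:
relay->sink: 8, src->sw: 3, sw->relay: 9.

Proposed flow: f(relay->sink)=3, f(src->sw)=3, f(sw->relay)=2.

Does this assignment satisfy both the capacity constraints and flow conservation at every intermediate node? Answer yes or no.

Conservation fails at sw: inflow 3 ≠ outflow 2.

No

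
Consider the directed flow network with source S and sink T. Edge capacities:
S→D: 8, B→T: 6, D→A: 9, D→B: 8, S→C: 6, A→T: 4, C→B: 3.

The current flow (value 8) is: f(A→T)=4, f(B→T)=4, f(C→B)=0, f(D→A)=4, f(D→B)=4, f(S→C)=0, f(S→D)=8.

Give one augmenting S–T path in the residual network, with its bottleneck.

Residual along S→C→B→T: S→C: 6, C→B: 3, B→T: 2.
Bottleneck = min = 2.

S→C→B→T, bottleneck 2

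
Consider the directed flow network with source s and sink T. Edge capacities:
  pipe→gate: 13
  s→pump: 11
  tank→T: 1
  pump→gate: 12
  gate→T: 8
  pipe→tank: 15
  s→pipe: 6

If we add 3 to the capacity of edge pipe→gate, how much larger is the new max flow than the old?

Original max flow = 9.
Edge pipe→gate does not cross the min cut (source side {gate, pipe, pump, s, tank}), so extra capacity there cannot help.
New max flow = 9. Increase = 0.

0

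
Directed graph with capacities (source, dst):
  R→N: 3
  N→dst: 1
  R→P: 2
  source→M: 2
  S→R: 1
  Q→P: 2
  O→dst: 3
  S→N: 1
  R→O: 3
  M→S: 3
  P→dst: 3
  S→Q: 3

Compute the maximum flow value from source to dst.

Augment source→M→S→N→dst: bottleneck 1. Total 1.
Augment source→M→S→R→O→dst: bottleneck 1. Total 2.
No augmenting path remains in the residual graph.

2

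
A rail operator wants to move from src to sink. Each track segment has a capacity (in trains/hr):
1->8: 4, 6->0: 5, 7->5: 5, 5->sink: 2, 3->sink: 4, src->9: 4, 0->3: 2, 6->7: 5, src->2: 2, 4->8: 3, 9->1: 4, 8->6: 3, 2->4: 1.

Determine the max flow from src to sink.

Augment src->2->4->8->6->0->3->sink: bottleneck 1. Total 1.
Augment src->9->1->8->6->0->3->sink: bottleneck 1. Total 2.
Augment src->9->1->8->6->7->5->sink: bottleneck 1. Total 3.
No augmenting path remains in the residual graph.

3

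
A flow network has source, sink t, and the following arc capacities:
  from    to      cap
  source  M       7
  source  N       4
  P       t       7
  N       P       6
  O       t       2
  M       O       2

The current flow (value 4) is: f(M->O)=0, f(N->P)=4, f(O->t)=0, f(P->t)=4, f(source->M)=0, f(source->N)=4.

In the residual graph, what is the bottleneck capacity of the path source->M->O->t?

2

Residual capacities along the path: source->M: 7, M->O: 2, O->t: 2.
Minimum is 2.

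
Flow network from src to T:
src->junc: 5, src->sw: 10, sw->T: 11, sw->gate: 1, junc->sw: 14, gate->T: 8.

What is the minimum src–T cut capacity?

12

Max flow = 12 (via 3 augmenting paths).
In the residual at optimum, the set reachable from src is {junc, src, sw}.
Cut edges: sw->gate (cap 1), sw->T (cap 11). Sum = 12.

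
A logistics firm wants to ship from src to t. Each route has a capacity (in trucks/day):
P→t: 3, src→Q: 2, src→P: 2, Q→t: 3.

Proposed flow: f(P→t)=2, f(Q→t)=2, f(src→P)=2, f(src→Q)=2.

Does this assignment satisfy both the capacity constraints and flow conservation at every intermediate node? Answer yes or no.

Yes

Every edge has 0 ≤ f(e) ≤ cap(e).
At each intermediate node, inflow equals outflow.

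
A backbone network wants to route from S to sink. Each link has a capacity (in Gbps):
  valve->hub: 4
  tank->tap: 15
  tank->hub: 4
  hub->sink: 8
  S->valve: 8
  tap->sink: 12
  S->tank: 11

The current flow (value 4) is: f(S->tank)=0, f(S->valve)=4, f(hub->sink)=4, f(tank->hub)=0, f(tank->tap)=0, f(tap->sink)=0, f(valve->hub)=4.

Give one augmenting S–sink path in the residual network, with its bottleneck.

Residual along S->tank->hub->sink: S->tank: 11, tank->hub: 4, hub->sink: 4.
Bottleneck = min = 4.

S->tank->hub->sink, bottleneck 4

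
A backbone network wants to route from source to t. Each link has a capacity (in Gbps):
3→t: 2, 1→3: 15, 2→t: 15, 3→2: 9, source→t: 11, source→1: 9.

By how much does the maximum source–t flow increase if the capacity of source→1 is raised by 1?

1

Original max flow = 20.
After raising cap(source→1), augmenting paths through that edge carry 1 more unit.
New max flow = 21. Increase = 1.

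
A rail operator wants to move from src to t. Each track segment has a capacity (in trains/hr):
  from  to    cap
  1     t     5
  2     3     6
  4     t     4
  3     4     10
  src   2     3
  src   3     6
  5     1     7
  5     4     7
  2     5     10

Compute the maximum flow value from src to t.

Augment src→3→4→t: bottleneck 4. Total 4.
Augment src→2→5→1→t: bottleneck 3. Total 7.
No augmenting path remains in the residual graph.

7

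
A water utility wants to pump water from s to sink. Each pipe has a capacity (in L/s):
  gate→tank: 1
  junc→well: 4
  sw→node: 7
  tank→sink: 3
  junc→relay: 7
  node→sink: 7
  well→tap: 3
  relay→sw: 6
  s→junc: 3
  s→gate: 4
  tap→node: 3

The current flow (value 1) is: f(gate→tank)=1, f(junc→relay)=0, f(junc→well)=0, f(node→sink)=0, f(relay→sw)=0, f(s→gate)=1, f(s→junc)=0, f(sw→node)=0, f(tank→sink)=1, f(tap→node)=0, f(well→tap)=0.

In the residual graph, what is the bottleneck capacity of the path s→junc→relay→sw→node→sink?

Residual capacities along the path: s→junc: 3, junc→relay: 7, relay→sw: 6, sw→node: 7, node→sink: 7.
Minimum is 3.

3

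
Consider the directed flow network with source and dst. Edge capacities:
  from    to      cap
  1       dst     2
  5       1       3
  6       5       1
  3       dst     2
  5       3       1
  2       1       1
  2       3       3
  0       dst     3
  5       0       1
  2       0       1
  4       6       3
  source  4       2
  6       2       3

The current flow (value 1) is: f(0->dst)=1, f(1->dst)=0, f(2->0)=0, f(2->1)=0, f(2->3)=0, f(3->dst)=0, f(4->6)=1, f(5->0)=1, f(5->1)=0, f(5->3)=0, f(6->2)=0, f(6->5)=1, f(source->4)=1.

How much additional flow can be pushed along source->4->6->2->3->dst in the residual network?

Residual capacities along the path: source->4: 1, 4->6: 2, 6->2: 3, 2->3: 3, 3->dst: 2.
Minimum is 1.

1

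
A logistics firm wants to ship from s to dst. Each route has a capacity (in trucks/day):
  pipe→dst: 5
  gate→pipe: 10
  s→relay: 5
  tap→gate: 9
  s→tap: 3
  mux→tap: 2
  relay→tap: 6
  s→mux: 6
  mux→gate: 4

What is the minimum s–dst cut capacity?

Max flow = 5 (via 2 augmenting paths).
In the residual at optimum, the set reachable from s is {gate, mux, pipe, relay, s, tap}.
Cut edges: pipe→dst (cap 5). Sum = 5.

5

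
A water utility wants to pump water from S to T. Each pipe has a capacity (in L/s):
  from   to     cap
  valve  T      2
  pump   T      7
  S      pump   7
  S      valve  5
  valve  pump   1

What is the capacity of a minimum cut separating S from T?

9

Max flow = 9 (via 2 augmenting paths).
In the residual at optimum, the set reachable from S is {S, pump, valve}.
Cut edges: valve→T (cap 2), pump→T (cap 7). Sum = 9.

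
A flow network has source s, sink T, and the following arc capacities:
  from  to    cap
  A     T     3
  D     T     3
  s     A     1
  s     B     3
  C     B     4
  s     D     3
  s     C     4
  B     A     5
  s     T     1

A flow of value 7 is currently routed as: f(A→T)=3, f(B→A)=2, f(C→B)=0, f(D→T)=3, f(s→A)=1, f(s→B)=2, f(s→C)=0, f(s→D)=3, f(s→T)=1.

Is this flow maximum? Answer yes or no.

Residual reachable from s: {A, B, C, s}; T is not reachable.
Saturated cut: s→D, s→T, A→T with total capacity 7 = current flow value. Flow is maximum.

Yes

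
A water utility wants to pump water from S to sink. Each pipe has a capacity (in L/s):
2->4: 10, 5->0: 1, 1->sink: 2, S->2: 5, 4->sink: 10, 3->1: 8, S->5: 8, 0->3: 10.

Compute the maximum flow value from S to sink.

6

Augment S->2->4->sink: bottleneck 5. Total 5.
Augment S->5->0->3->1->sink: bottleneck 1. Total 6.
No augmenting path remains in the residual graph.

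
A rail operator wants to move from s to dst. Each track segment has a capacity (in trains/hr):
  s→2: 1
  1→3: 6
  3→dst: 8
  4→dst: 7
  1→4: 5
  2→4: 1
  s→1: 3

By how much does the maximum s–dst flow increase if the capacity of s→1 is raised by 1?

Original max flow = 4.
After raising cap(s→1), augmenting paths through that edge carry 1 more unit.
New max flow = 5. Increase = 1.

1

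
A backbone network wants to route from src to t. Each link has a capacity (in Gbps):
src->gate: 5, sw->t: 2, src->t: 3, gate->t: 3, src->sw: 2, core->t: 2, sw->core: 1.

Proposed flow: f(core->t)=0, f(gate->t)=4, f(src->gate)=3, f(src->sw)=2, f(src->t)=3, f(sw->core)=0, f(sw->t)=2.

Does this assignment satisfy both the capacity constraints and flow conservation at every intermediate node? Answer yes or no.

Capacity violated on gate->t: flow 4 > capacity 3.

No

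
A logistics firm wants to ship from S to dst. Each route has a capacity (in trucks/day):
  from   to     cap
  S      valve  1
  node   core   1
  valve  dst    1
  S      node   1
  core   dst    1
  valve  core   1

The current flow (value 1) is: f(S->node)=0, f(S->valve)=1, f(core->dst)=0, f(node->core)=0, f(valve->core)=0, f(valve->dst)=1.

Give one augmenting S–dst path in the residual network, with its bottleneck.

S->node->core->dst, bottleneck 1

Residual along S->node->core->dst: S->node: 1, node->core: 1, core->dst: 1.
Bottleneck = min = 1.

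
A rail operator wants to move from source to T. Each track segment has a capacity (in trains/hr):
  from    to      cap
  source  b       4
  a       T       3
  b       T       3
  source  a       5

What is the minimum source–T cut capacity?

6

Max flow = 6 (via 2 augmenting paths).
In the residual at optimum, the set reachable from source is {a, b, source}.
Cut edges: b→T (cap 3), a→T (cap 3). Sum = 6.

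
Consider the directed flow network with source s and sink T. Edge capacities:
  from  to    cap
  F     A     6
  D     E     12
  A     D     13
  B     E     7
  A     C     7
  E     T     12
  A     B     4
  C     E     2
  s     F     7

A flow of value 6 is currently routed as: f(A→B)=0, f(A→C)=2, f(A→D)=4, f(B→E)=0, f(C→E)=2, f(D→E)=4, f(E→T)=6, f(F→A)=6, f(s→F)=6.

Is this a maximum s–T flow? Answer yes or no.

Residual reachable from s: {F, s}; T is not reachable.
Saturated cut: F→A with total capacity 6 = current flow value. Flow is maximum.

Yes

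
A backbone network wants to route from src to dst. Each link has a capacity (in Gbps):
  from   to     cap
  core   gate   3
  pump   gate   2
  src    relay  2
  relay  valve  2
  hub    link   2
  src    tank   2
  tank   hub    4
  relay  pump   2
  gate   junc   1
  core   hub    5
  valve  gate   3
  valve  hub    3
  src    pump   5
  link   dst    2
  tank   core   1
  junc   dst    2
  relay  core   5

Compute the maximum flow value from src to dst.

3

Augment src->tank->hub->link->dst: bottleneck 2. Total 2.
Augment src->pump->gate->junc->dst: bottleneck 1. Total 3.
No augmenting path remains in the residual graph.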